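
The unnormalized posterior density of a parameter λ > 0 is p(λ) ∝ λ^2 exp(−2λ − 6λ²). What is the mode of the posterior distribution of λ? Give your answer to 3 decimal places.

λ̂_MAP = 0.333

ℓ'(λ) = 2/λ − 2 − 12λ. Setting this to zero and multiplying by λ: 12λ² + 2λ − 2 = 0.
λ = (−2 + √(2² + 4·12·2)) / (2·12) = (−2 + √100) / 24 = (−2 + 10)/24 = 1/3.
ℓ''(λ) = −2/λ² − 12 < 0, confirming a maximum.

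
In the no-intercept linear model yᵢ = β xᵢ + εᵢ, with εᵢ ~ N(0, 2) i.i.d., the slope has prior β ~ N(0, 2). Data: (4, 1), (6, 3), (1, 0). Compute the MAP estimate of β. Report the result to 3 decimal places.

log p(β | y) = −Σ(yᵢ − βxᵢ)²/(2·2) − β²/(2·2) + const.
Setting the derivative to zero: Σxᵢ(yᵢ − βxᵢ)/2 − β/2 = 0, so β = Σxᵢyᵢ / (Σxᵢ² + σ²/τ²).
Σxᵢyᵢ = 4·1 + 6·3 + 1·0 = 22; Σxᵢ² = 53; σ²/τ² = 1.
β̂_MAP = 22 / (53 + 1) = 22/54 ≈ 0.407.

β̂_MAP = 0.407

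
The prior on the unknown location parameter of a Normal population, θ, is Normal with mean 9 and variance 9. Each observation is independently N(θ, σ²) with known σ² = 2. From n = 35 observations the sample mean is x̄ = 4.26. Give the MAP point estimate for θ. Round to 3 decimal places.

n = 35, x̄ = 4.26.
For a Normal prior and Normal likelihood with known variance, the posterior is Normal; its mode equals its mean, the precision-weighted average.
Prior precision 1/σ₀² = 1/9; data precision n/σ² = 35/2 = 17.5.
θ̂ = ((1/9)·9 + 17.5·4.26) / (1/9 + 17.5) = 75.55/(317/18) = 13599/3170 ≈ 4.290.

θ̂_MAP = 4.290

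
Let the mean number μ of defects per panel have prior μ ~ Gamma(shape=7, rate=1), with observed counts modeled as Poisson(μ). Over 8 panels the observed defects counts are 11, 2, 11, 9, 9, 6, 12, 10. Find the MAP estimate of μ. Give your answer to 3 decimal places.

μ̂_MAP = 8.444

Σxᵢ = 11+2+11+9+9+6+12+10 = 70, with n = 8.
Posterior ∝ μ^6e^(−1μ) · μ^70e^(−8μ) = μ^76e^(−9μ), i.e. Gamma(shape=77, rate=9).
The mode of a Gamma(a, b) with a ≥ 1 (shape–rate) is (a−1)/b = 76/9 ≈ 8.444.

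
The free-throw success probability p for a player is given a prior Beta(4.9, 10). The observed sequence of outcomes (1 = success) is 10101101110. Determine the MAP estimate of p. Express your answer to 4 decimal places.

p̂_MAP = 0.4561

Prior: Beta(4.9, 10).
Data: 7 successes in 11 trials (from the sequence). The binomial likelihood contributes p^7(1−p)^4, so the posterior is Beta(4.9+7, 10+4) = Beta(11.9, 14).
For Beta(a, b) with a, b > 1 the mode is (a−1)/(a+b−2) = 10.9/23.9 ≈ 0.4561.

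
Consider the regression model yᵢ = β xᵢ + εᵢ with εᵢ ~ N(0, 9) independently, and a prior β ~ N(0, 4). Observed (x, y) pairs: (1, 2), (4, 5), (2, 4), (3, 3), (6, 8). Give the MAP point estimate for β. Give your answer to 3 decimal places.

log p(β | y) = −Σ(yᵢ − βxᵢ)²/(2·9) − β²/(2·4) + const.
Setting the derivative to zero: Σxᵢ(yᵢ − βxᵢ)/9 − β/4 = 0, so β = Σxᵢyᵢ / (Σxᵢ² + σ²/τ²).
Σxᵢyᵢ = 1·2 + 4·5 + 2·4 + 3·3 + 6·8 = 87; Σxᵢ² = 66; σ²/τ² = 2.25.
β̂_MAP = 87 / (66 + 2.25) = 87/68.25 ≈ 1.275.

β̂_MAP = 1.275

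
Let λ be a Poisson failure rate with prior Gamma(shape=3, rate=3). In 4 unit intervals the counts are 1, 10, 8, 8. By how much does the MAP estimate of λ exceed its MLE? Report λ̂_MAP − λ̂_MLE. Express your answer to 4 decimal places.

Σxᵢ = 27. Posterior is Gamma(30, 7); MAP = (30−1)/7 = 29/7 ≈ 4.14286.
MLE = x̄ = 27/4 ≈ 6.75000.
Difference = 29/7 − 27/4 = -73/28 ≈ -2.6071.

MAP − MLE = -2.6071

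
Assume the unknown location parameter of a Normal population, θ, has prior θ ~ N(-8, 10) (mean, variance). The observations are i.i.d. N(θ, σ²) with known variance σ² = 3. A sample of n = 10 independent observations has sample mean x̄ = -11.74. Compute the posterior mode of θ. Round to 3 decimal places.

θ̂_MAP = -11.631

n = 10, x̄ = -11.74.
For a Normal prior and Normal likelihood with known variance, the posterior is Normal; its mode equals its mean, the precision-weighted average.
Prior precision 1/σ₀² = 1/10 = 0.1; data precision n/σ² = 10/3.
θ̂ = (0.1·(-8) + (10/3)·(-11.74)) / (0.1 + 10/3) = (-599/15)/(103/30) = -1198/103 ≈ -11.631.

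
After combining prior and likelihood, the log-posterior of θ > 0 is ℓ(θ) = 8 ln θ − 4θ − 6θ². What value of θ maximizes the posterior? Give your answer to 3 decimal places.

ℓ'(θ) = 8/θ − 4 − 12θ. Setting this to zero and multiplying by θ: 12θ² + 4θ − 8 = 0.
θ = (−4 + √(4² + 4·12·8)) / (2·12) = (−4 + √400) / 24 = (−4 + 20)/24 = 2/3.
ℓ''(θ) = −8/θ² − 12 < 0, confirming a maximum.

θ̂_MAP = 0.667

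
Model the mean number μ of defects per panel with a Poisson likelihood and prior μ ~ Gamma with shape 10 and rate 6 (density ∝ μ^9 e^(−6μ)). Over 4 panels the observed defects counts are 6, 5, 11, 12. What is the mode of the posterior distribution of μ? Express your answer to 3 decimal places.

μ̂_MAP = 4.300

Σxᵢ = 6+5+11+12 = 34, with n = 4.
Posterior ∝ μ^9e^(−6μ) · μ^34e^(−4μ) = μ^43e^(−10μ), i.e. Gamma(shape=44, rate=10).
The mode of a Gamma(a, b) with a ≥ 1 (shape–rate) is (a−1)/b = 43/10 ≈ 4.300.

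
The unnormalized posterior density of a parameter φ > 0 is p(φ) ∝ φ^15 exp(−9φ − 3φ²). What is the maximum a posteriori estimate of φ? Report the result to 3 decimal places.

ℓ'(φ) = 15/φ − 9 − 6φ. Setting this to zero and multiplying by φ: 6φ² + 9φ − 15 = 0.
φ = (−9 + √(9² + 4·6·15)) / (2·6) = (−9 + √441) / 12 = (−9 + 21)/12 = 1.
ℓ''(φ) = −15/φ² − 6 < 0, confirming a maximum.

φ̂_MAP = 1.000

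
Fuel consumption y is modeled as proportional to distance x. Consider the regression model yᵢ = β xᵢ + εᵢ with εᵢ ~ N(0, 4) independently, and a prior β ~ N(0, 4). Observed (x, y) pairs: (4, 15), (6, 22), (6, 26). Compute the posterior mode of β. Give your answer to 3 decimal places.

β̂_MAP = 3.910

log p(β | y) = −Σ(yᵢ − βxᵢ)²/(2·4) − β²/(2·4) + const.
Setting the derivative to zero: Σxᵢ(yᵢ − βxᵢ)/4 − β/4 = 0, so β = Σxᵢyᵢ / (Σxᵢ² + σ²/τ²).
Σxᵢyᵢ = 4·15 + 6·22 + 6·26 = 348; Σxᵢ² = 88; σ²/τ² = 1.
β̂_MAP = 348 / (88 + 1) = 348/89 ≈ 3.910.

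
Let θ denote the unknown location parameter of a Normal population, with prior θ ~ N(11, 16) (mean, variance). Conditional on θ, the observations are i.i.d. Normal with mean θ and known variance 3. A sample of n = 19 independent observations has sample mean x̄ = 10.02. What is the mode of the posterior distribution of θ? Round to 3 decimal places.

θ̂_MAP = 10.030

n = 19, x̄ = 10.02.
For a Normal prior and Normal likelihood with known variance, the posterior is Normal; its mode equals its mean, the precision-weighted average.
Prior precision 1/σ₀² = 1/16 = 0.0625; data precision n/σ² = 19/3.
θ̂ = (0.0625·11 + (19/3)·10.02) / (0.0625 + 19/3) = 64.1475/(307/48) = 76977/7675 ≈ 10.030.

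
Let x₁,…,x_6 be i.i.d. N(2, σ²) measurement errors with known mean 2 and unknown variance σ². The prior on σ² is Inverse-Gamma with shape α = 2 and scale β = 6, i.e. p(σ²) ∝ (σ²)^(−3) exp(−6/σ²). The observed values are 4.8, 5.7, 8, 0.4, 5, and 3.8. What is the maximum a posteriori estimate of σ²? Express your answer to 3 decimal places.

σ̂²_MAP = 7.028

Sum of squared deviations about the known mean: SS = (4.8−2)² + (5.7−2)² + (8−2)² + (0.4−2)² + (5−2)² + (3.8−2)² = 72.33.
The Normal likelihood contributes (σ²)^(−n/2) exp(−SS/(2σ²)), so the posterior is Inverse-Gamma(α + n/2, β + SS/2) = Inverse-Gamma(5, 42.165).
The mode of Inverse-Gamma(a, b) is b/(a+1) = 42.165/6 ≈ 7.028.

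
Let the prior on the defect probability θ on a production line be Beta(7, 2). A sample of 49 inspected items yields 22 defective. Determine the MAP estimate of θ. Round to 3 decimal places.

Prior: Beta(7, 2).
Data: 22 successes in 49 trials. The binomial likelihood contributes θ^22(1−θ)^27, so the posterior is Beta(7+22, 2+27) = Beta(29, 29).
For Beta(a, b) with a, b > 1 the mode is (a−1)/(a+b−2) = 28/56 ≈ 0.500.

θ̂_MAP = 0.500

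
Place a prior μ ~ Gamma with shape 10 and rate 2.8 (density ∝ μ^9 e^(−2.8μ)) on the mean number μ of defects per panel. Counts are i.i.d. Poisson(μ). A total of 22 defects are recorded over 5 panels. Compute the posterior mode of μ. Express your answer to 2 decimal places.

μ̂_MAP = 3.97

Σxᵢ = 22, n = 5.
Posterior ∝ μ^9e^(−2.8μ) · μ^22e^(−5μ) = μ^31e^(−7.8μ), i.e. Gamma(shape=32, rate=7.8).
The mode of a Gamma(a, b) with a ≥ 1 (shape–rate) is (a−1)/b = 31/7.8 ≈ 3.97.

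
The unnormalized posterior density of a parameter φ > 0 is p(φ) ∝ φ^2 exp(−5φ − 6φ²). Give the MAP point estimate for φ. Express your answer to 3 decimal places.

ℓ'(φ) = 2/φ − 5 − 12φ. Setting this to zero and multiplying by φ: 12φ² + 5φ − 2 = 0.
φ = (−5 + √(5² + 4·12·2)) / (2·12) = (−5 + √121) / 24 = (−5 + 11)/24 = 1/4.
ℓ''(φ) = −2/φ² − 12 < 0, confirming a maximum.

φ̂_MAP = 0.250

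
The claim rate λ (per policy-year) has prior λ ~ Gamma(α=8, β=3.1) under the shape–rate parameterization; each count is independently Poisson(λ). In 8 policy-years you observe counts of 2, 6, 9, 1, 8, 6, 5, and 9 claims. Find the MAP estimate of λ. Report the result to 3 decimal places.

Σxᵢ = 2+6+9+1+8+6+5+9 = 46, with n = 8.
Posterior ∝ λ^7e^(−3.1λ) · λ^46e^(−8λ) = λ^53e^(−11.1λ), i.e. Gamma(shape=54, rate=11.1).
The mode of a Gamma(a, b) with a ≥ 1 (shape–rate) is (a−1)/b = 53/11.1 ≈ 4.775.

λ̂_MAP = 4.775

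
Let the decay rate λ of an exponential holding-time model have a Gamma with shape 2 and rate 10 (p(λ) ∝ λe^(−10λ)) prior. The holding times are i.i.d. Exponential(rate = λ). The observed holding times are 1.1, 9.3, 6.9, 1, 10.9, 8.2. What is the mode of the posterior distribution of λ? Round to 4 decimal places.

The Exponential(rate=λ) likelihood is ∝ λ^n e^(−λΣtᵢ). Here n = 6 and Σtᵢ = 1.1 + 9.3 + 6.9 + 1 + 10.9 + 8.2 = 37.4.
Posterior ∝ λe^(−10λ) · λ^6e^(−37.4λ) = λ^7e^(−47.4λ), i.e. Gamma(8, 47.4).
Mode = (a−1)/b = 7/47.4 ≈ 0.1477.

λ̂_MAP = 0.1477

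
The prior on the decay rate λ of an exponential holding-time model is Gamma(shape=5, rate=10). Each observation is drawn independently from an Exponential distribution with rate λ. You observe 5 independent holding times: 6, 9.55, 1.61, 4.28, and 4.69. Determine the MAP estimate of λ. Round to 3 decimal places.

λ̂_MAP = 0.249

The Exponential(rate=λ) likelihood is ∝ λ^n e^(−λΣtᵢ). Here n = 5 and Σtᵢ = 6 + 9.55 + 1.61 + 4.28 + 4.69 = 26.13.
Posterior ∝ λ^4e^(−10λ) · λ^5e^(−26.13λ) = λ^9e^(−36.13λ), i.e. Gamma(10, 36.13).
Mode = (a−1)/b = 9/36.13 ≈ 0.249.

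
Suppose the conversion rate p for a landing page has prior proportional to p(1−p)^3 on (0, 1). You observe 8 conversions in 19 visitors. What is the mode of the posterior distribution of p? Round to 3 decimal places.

p̂_MAP = 0.391

The prior density ∝ p(1−p)^3 is the kernel of Beta(2, 4).
Data: 8 successes in 19 trials. The binomial likelihood contributes p^8(1−p)^11, so the posterior is Beta(2+8, 4+11) = Beta(10, 15).
For Beta(a, b) with a, b > 1 the mode is (a−1)/(a+b−2) = 9/23 ≈ 0.391.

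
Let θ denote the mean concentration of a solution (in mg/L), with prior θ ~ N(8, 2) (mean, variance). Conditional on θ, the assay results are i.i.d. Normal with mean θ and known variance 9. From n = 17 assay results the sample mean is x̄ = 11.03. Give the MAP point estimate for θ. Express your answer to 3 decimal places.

θ̂_MAP = 10.396

n = 17, x̄ = 11.03.
For a Normal prior and Normal likelihood with known variance, the posterior is Normal; its mode equals its mean, the precision-weighted average.
Prior precision 1/σ₀² = 1/2 = 0.5; data precision n/σ² = 17/9.
θ̂ = (0.5·8 + (17/9)·11.03) / (0.5 + 17/9) = (22351/900)/(43/18) = 22351/2150 ≈ 10.396.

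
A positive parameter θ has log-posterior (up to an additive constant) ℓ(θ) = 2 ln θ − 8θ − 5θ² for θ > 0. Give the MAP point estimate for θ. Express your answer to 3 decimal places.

θ̂_MAP = 0.200

ℓ'(θ) = 2/θ − 8 − 10θ. Setting this to zero and multiplying by θ: 10θ² + 8θ − 2 = 0.
θ = (−8 + √(8² + 4·10·2)) / (2·10) = (−8 + √144) / 20 = (−8 + 12)/20 = 1/5.
ℓ''(θ) = −2/θ² − 10 < 0, confirming a maximum.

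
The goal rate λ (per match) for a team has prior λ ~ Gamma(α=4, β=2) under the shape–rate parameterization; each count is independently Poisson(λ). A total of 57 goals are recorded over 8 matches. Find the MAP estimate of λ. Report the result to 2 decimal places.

Σxᵢ = 57, n = 8.
Posterior ∝ λ^3e^(−2λ) · λ^57e^(−8λ) = λ^60e^(−10λ), i.e. Gamma(shape=61, rate=10).
The mode of a Gamma(a, b) with a ≥ 1 (shape–rate) is (a−1)/b = 60/10 ≈ 6.00.

λ̂_MAP = 6.00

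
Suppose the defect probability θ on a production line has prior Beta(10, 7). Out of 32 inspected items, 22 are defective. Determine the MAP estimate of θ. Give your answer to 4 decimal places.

Prior: Beta(10, 7).
Data: 22 successes in 32 trials. The binomial likelihood contributes θ^22(1−θ)^10, so the posterior is Beta(10+22, 7+10) = Beta(32, 17).
For Beta(a, b) with a, b > 1 the mode is (a−1)/(a+b−2) = 31/47 ≈ 0.6596.

θ̂_MAP = 0.6596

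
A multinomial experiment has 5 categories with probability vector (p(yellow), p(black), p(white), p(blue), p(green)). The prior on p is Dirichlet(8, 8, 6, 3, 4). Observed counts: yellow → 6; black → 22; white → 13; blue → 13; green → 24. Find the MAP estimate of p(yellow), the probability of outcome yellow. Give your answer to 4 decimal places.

The posterior is Dirichlet(αᵢ + nᵢ) = Dirichlet(14, 30, 19, 16, 28).
For a Dirichlet(a₁,…,a_K) with all aᵢ > 1, the mode has j-th component (aⱼ − 1)/(Σaᵢ − K).
Here Σaᵢ = 107 and K = 5, so p(yellow) = (14 − 1)/(107 − 5) = 13/102 ≈ 0.1275.

MAP estimate of p(yellow) = 0.1275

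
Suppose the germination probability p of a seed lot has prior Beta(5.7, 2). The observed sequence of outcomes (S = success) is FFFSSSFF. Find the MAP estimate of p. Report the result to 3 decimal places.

p̂_MAP = 0.562

Prior: Beta(5.7, 2).
Data: 3 successes in 8 trials (from the sequence). The binomial likelihood contributes p^3(1−p)^5, so the posterior is Beta(5.7+3, 2+5) = Beta(8.7, 7).
For Beta(a, b) with a, b > 1 the mode is (a−1)/(a+b−2) = 7.7/13.7 ≈ 0.562.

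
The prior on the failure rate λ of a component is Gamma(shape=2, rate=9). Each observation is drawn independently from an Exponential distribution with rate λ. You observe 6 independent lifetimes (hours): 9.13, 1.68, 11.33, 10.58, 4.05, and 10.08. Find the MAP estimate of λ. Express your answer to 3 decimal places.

λ̂_MAP = 0.125

The Exponential(rate=λ) likelihood is ∝ λ^n e^(−λΣtᵢ). Here n = 6 and Σtᵢ = 9.13 + 1.68 + 11.33 + 10.58 + 4.05 + 10.08 = 46.85.
Posterior ∝ λe^(−9λ) · λ^6e^(−46.85λ) = λ^7e^(−55.85λ), i.e. Gamma(8, 55.85).
Mode = (a−1)/b = 7/55.85 ≈ 0.125.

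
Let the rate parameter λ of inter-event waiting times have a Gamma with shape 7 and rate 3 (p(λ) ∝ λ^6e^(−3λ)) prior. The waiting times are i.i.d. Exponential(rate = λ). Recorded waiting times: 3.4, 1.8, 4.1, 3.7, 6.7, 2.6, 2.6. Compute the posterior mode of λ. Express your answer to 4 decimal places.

The Exponential(rate=λ) likelihood is ∝ λ^n e^(−λΣtᵢ). Here n = 7 and Σtᵢ = 3.4 + 1.8 + 4.1 + 3.7 + 6.7 + 2.6 + 2.6 = 24.9.
Posterior ∝ λ^6e^(−3λ) · λ^7e^(−24.9λ) = λ^13e^(−27.9λ), i.e. Gamma(14, 27.9).
Mode = (a−1)/b = 13/27.9 ≈ 0.4659.

λ̂_MAP = 0.4659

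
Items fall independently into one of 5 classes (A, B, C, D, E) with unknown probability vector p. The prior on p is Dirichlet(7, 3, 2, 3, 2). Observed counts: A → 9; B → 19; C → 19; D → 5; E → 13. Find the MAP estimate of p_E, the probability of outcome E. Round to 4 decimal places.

MAP estimate of p_E = 0.1818

The posterior is Dirichlet(αᵢ + nᵢ) = Dirichlet(16, 22, 21, 8, 15).
For a Dirichlet(a₁,…,a_K) with all aᵢ > 1, the mode has j-th component (aⱼ − 1)/(Σaᵢ − K).
Here Σaᵢ = 82 and K = 5, so p_E = (15 − 1)/(82 − 5) = 14/77 ≈ 0.1818.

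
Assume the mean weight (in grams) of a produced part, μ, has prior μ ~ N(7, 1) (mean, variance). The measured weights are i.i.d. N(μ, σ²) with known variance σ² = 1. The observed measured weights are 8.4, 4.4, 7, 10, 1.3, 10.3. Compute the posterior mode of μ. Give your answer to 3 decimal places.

μ̂_MAP = 6.914

n = 6; x̄ = (8.4 + 4.4 + 7 + 10 + 1.3 + 10.3)/6 = 41.4/6 = 6.9.
For a Normal prior and Normal likelihood with known variance, the posterior is Normal; its mode equals its mean, the precision-weighted average.
Prior precision 1/σ₀² = 1/1 = 1; data precision n/σ² = 6/1 = 6.
μ̂ = (1·7 + 6·6.9) / (1 + 6) = 48.4/7 = 242/35 ≈ 6.914.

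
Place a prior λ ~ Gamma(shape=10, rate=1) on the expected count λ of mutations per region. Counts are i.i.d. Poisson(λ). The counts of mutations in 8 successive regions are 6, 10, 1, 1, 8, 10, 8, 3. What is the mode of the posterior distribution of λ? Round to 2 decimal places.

Σxᵢ = 6+10+1+1+8+10+8+3 = 47, with n = 8.
Posterior ∝ λ^9e^(−1λ) · λ^47e^(−8λ) = λ^56e^(−9λ), i.e. Gamma(shape=57, rate=9).
The mode of a Gamma(a, b) with a ≥ 1 (shape–rate) is (a−1)/b = 56/9 ≈ 6.22.

λ̂_MAP = 6.22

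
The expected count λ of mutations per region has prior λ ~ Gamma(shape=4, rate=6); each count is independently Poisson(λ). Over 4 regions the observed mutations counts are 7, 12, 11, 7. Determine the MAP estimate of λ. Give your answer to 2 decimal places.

λ̂_MAP = 4.00

Σxᵢ = 7+12+11+7 = 37, with n = 4.
Posterior ∝ λ^3e^(−6λ) · λ^37e^(−4λ) = λ^40e^(−10λ), i.e. Gamma(shape=41, rate=10).
The mode of a Gamma(a, b) with a ≥ 1 (shape–rate) is (a−1)/b = 40/10 ≈ 4.00.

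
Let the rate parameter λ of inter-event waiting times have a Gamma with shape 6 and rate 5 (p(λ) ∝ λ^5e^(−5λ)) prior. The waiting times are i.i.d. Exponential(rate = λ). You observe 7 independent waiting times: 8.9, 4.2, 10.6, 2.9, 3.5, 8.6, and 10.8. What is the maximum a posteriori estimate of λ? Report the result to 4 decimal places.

λ̂_MAP = 0.2202

The Exponential(rate=λ) likelihood is ∝ λ^n e^(−λΣtᵢ). Here n = 7 and Σtᵢ = 8.9 + 4.2 + 10.6 + 2.9 + 3.5 + 8.6 + 10.8 = 49.5.
Posterior ∝ λ^5e^(−5λ) · λ^7e^(−49.5λ) = λ^12e^(−54.5λ), i.e. Gamma(13, 54.5).
Mode = (a−1)/b = 12/54.5 ≈ 0.2202.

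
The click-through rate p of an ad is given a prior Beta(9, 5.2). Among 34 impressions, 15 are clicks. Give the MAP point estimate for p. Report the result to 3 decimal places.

Prior: Beta(9, 5.2).
Data: 15 successes in 34 trials. The binomial likelihood contributes p^15(1−p)^19, so the posterior is Beta(9+15, 5.2+19) = Beta(24, 24.2).
For Beta(a, b) with a, b > 1 the mode is (a−1)/(a+b−2) = 23/46.2 ≈ 0.498.

p̂_MAP = 0.498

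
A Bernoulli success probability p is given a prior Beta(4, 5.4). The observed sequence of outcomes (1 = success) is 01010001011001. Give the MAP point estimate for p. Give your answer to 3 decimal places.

Prior: Beta(4, 5.4).
Data: 6 successes in 14 trials (from the sequence). The binomial likelihood contributes p^6(1−p)^8, so the posterior is Beta(4+6, 5.4+8) = Beta(10, 13.4).
For Beta(a, b) with a, b > 1 the mode is (a−1)/(a+b−2) = 9/21.4 ≈ 0.421.

p̂_MAP = 0.421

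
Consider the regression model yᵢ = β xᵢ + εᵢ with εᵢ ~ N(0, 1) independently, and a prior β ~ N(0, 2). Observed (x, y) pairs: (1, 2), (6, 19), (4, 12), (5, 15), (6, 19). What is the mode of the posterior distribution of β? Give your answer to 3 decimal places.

β̂_MAP = 3.083

log p(β | y) = −Σ(yᵢ − βxᵢ)²/(2·1) − β²/(2·2) + const.
Setting the derivative to zero: Σxᵢ(yᵢ − βxᵢ)/1 − β/2 = 0, so β = Σxᵢyᵢ / (Σxᵢ² + σ²/τ²).
Σxᵢyᵢ = 1·2 + 6·19 + 4·12 + 5·15 + 6·19 = 353; Σxᵢ² = 114; σ²/τ² = 0.5.
β̂_MAP = 353 / (114 + 0.5) = 353/114.5 ≈ 3.083.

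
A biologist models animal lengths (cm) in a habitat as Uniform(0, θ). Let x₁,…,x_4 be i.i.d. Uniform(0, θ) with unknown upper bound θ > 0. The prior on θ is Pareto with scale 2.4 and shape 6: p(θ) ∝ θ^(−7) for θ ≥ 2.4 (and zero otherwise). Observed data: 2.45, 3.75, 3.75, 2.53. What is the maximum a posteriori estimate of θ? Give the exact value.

The Uniform(0, θ) likelihood is θ^(−n) for θ ≥ max(xᵢ), zero otherwise. Here max(xᵢ) = 3.75.
Posterior ∝ θ^(−7) · θ^(−4) = θ^(−11) on θ ≥ max(2.4, 3.75) = 3.75.
This density is strictly decreasing in θ, so the posterior mode lies at the lower boundary of the support.

θ̂_MAP = 3.75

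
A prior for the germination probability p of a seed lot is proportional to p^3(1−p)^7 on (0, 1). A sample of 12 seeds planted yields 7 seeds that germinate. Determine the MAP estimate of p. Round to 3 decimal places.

p̂_MAP = 0.455

The prior density ∝ p^3(1−p)^7 is the kernel of Beta(4, 8).
Data: 7 successes in 12 trials. The binomial likelihood contributes p^7(1−p)^5, so the posterior is Beta(4+7, 8+5) = Beta(11, 13).
For Beta(a, b) with a, b > 1 the mode is (a−1)/(a+b−2) = 10/22 ≈ 0.455.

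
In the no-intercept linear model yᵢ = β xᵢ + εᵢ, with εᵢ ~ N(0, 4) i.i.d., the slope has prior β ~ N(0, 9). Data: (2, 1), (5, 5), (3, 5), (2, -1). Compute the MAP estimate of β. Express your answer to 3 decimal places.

β̂_MAP = 0.942

log p(β | y) = −Σ(yᵢ − βxᵢ)²/(2·4) − β²/(2·9) + const.
Setting the derivative to zero: Σxᵢ(yᵢ − βxᵢ)/4 − β/9 = 0, so β = Σxᵢyᵢ / (Σxᵢ² + σ²/τ²).
Σxᵢyᵢ = 2·1 + 5·5 + 3·5 + 2·(-1) = 40; Σxᵢ² = 42; σ²/τ² = 4/9.
β̂_MAP = 40 / (42 + 4/9) = 40/(382/9) = 180/191 ≈ 0.942.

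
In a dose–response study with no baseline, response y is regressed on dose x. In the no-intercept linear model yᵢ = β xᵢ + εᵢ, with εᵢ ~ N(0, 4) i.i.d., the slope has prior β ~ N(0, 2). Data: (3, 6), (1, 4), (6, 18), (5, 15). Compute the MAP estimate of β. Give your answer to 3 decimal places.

β̂_MAP = 2.808

log p(β | y) = −Σ(yᵢ − βxᵢ)²/(2·4) − β²/(2·2) + const.
Setting the derivative to zero: Σxᵢ(yᵢ − βxᵢ)/4 − β/2 = 0, so β = Σxᵢyᵢ / (Σxᵢ² + σ²/τ²).
Σxᵢyᵢ = 3·6 + 1·4 + 6·18 + 5·15 = 205; Σxᵢ² = 71; σ²/τ² = 2.
β̂_MAP = 205 / (71 + 2) = 205/73 ≈ 2.808.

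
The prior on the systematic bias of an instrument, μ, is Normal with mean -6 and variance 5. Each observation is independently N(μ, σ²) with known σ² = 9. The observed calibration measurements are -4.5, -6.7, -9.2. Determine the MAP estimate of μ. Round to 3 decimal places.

μ̂_MAP = -6.500

n = 3; x̄ = ((-4.5) + (-6.7) + (-9.2))/3 = -20.4/3 = -6.8.
For a Normal prior and Normal likelihood with known variance, the posterior is Normal; its mode equals its mean, the precision-weighted average.
Prior precision 1/σ₀² = 1/5 = 0.2; data precision n/σ² = 3/9 = 1/3.
μ̂ = (0.2·(-6) + (1/3)·(-6.8)) / (0.2 + 1/3) = (-52/15)/(8/15) = -6.500.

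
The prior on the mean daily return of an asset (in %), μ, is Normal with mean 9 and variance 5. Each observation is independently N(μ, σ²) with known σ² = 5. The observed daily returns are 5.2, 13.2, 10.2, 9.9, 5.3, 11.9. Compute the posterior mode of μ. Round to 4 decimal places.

n = 6; x̄ = (5.2 + 13.2 + 10.2 + 9.9 + 5.3 + 11.9)/6 = 55.7/6 = 557/60 ≈ 9.2833.
For a Normal prior and Normal likelihood with known variance, the posterior is Normal; its mode equals its mean, the precision-weighted average.
Prior precision 1/σ₀² = 1/5 = 0.2; data precision n/σ² = 6/5 = 1.2.
μ̂ = (0.2·9 + 1.2·(557/60)) / (0.2 + 1.2) = 12.94/1.4 = 647/70 ≈ 9.2429.

μ̂_MAP = 9.2429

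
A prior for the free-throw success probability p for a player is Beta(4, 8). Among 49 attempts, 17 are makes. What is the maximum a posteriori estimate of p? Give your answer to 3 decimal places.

p̂_MAP = 0.339

Prior: Beta(4, 8).
Data: 17 successes in 49 trials. The binomial likelihood contributes p^17(1−p)^32, so the posterior is Beta(4+17, 8+32) = Beta(21, 40).
For Beta(a, b) with a, b > 1 the mode is (a−1)/(a+b−2) = 20/59 ≈ 0.339.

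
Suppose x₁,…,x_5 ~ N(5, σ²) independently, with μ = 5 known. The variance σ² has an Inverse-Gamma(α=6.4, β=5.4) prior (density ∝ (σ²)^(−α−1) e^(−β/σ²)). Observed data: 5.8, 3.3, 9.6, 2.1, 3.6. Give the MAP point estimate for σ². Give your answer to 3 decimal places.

Sum of squared deviations about the known mean: SS = (5.8−5)² + (3.3−5)² + (9.6−5)² + (2.1−5)² + (3.6−5)² = 35.06.
The Normal likelihood contributes (σ²)^(−n/2) exp(−SS/(2σ²)), so the posterior is Inverse-Gamma(α + n/2, β + SS/2) = Inverse-Gamma(8.9, 22.93).
The mode of Inverse-Gamma(a, b) is b/(a+1) = 22.93/9.9 ≈ 2.316.

σ̂²_MAP = 2.316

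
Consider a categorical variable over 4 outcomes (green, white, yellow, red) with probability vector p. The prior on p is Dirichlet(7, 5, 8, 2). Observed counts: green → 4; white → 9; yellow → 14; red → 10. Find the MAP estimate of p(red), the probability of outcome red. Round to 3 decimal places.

MAP estimate of p(red) = 0.200

The posterior is Dirichlet(αᵢ + nᵢ) = Dirichlet(11, 14, 22, 12).
For a Dirichlet(a₁,…,a_K) with all aᵢ > 1, the mode has j-th component (aⱼ − 1)/(Σaᵢ − K).
Here Σaᵢ = 59 and K = 4, so p(red) = (12 − 1)/(59 − 4) = 11/55 ≈ 0.200.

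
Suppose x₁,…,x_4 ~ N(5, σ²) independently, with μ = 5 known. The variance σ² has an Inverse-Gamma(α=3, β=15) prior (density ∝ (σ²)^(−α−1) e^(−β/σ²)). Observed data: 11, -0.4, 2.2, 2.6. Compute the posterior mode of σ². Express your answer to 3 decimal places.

Sum of squared deviations about the known mean: SS = (11−5)² + (-0.4−5)² + (2.2−5)² + (2.6−5)² = 78.76.
The Normal likelihood contributes (σ²)^(−n/2) exp(−SS/(2σ²)), so the posterior is Inverse-Gamma(α + n/2, β + SS/2) = Inverse-Gamma(5, 54.38).
The mode of Inverse-Gamma(a, b) is b/(a+1) = 54.38/6 ≈ 9.063.

σ̂²_MAP = 9.063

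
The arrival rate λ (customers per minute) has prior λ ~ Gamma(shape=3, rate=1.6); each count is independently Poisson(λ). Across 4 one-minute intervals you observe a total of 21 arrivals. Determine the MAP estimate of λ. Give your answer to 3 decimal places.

Σxᵢ = 21, n = 4.
Posterior ∝ λ^2e^(−1.6λ) · λ^21e^(−4λ) = λ^23e^(−5.6λ), i.e. Gamma(shape=24, rate=5.6).
The mode of a Gamma(a, b) with a ≥ 1 (shape–rate) is (a−1)/b = 23/5.6 ≈ 4.107.

λ̂_MAP = 4.107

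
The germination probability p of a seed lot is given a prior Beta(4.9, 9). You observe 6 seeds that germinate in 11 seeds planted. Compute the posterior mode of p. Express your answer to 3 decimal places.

Prior: Beta(4.9, 9).
Data: 6 successes in 11 trials. The binomial likelihood contributes p^6(1−p)^5, so the posterior is Beta(4.9+6, 9+5) = Beta(10.9, 14).
For Beta(a, b) with a, b > 1 the mode is (a−1)/(a+b−2) = 9.9/22.9 ≈ 0.432.

p̂_MAP = 0.432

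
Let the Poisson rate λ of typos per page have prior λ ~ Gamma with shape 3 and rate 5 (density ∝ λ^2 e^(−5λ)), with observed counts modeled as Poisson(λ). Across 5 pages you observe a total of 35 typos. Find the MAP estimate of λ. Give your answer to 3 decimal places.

Σxᵢ = 35, n = 5.
Posterior ∝ λ^2e^(−5λ) · λ^35e^(−5λ) = λ^37e^(−10λ), i.e. Gamma(shape=38, rate=10).
The mode of a Gamma(a, b) with a ≥ 1 (shape–rate) is (a−1)/b = 37/10 ≈ 3.700.

λ̂_MAP = 3.700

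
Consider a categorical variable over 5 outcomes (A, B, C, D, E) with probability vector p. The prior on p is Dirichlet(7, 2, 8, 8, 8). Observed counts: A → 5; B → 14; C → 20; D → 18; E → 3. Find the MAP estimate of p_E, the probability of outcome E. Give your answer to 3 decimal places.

The posterior is Dirichlet(αᵢ + nᵢ) = Dirichlet(12, 16, 28, 26, 11).
For a Dirichlet(a₁,…,a_K) with all aᵢ > 1, the mode has j-th component (aⱼ − 1)/(Σaᵢ − K).
Here Σaᵢ = 93 and K = 5, so p_E = (11 − 1)/(93 − 5) = 10/88 ≈ 0.114.

MAP estimate of p_E = 0.114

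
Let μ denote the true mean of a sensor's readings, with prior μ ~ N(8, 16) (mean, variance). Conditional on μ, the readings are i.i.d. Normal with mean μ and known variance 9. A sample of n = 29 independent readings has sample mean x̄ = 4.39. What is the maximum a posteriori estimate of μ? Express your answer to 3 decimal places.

n = 29, x̄ = 4.39.
For a Normal prior and Normal likelihood with known variance, the posterior is Normal; its mode equals its mean, the precision-weighted average.
Prior precision 1/σ₀² = 1/16 = 0.0625; data precision n/σ² = 29/9.
μ̂ = (0.0625·8 + (29/9)·4.39) / (0.0625 + 29/9) = (13181/900)/(473/144) = 52724/11825 ≈ 4.459.

μ̂_MAP = 4.459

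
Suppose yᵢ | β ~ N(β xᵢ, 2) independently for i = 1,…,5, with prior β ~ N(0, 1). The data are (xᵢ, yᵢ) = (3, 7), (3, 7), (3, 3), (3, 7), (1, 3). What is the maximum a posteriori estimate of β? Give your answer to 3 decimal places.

β̂_MAP = 1.923

log p(β | y) = −Σ(yᵢ − βxᵢ)²/(2·2) − β²/(2·1) + const.
Setting the derivative to zero: Σxᵢ(yᵢ − βxᵢ)/2 − β/1 = 0, so β = Σxᵢyᵢ / (Σxᵢ² + σ²/τ²).
Σxᵢyᵢ = 3·7 + 3·7 + 3·3 + 3·7 + 1·3 = 75; Σxᵢ² = 37; σ²/τ² = 2.
β̂_MAP = 75 / (37 + 2) = 75/39 ≈ 1.923.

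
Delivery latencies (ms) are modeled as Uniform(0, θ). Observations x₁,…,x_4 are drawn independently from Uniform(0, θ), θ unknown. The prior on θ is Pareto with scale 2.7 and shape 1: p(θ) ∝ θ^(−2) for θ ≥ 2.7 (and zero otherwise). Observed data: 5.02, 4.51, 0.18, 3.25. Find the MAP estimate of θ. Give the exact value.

The Uniform(0, θ) likelihood is θ^(−n) for θ ≥ max(xᵢ), zero otherwise. Here max(xᵢ) = 5.02.
Posterior ∝ θ^(−2) · θ^(−4) = θ^(−6) on θ ≥ max(2.7, 5.02) = 5.02.
This density is strictly decreasing in θ, so the posterior mode lies at the lower boundary of the support.

θ̂_MAP = 5.02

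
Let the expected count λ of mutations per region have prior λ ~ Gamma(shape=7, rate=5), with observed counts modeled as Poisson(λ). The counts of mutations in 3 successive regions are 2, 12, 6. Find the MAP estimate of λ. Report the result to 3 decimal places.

Σxᵢ = 2+12+6 = 20, with n = 3.
Posterior ∝ λ^6e^(−5λ) · λ^20e^(−3λ) = λ^26e^(−8λ), i.e. Gamma(shape=27, rate=8).
The mode of a Gamma(a, b) with a ≥ 1 (shape–rate) is (a−1)/b = 26/8 ≈ 3.250.

λ̂_MAP = 3.250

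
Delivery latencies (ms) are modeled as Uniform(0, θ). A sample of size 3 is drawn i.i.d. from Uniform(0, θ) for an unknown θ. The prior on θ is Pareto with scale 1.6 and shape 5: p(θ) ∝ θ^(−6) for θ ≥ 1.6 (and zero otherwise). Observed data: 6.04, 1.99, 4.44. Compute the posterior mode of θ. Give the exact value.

The Uniform(0, θ) likelihood is θ^(−n) for θ ≥ max(xᵢ), zero otherwise. Here max(xᵢ) = 6.04.
Posterior ∝ θ^(−6) · θ^(−3) = θ^(−9) on θ ≥ max(1.6, 6.04) = 6.04.
This density is strictly decreasing in θ, so the posterior mode lies at the lower boundary of the support.

θ̂_MAP = 6.04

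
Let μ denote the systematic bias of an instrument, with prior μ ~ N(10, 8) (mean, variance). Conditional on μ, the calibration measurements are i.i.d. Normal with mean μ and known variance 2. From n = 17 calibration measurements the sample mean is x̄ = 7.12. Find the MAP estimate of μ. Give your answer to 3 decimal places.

μ̂_MAP = 7.162

n = 17, x̄ = 7.12.
For a Normal prior and Normal likelihood with known variance, the posterior is Normal; its mode equals its mean, the precision-weighted average.
Prior precision 1/σ₀² = 1/8 = 0.125; data precision n/σ² = 17/2 = 8.5.
μ̂ = (0.125·10 + 8.5·7.12) / (0.125 + 8.5) = 61.77/8.625 = 4118/575 ≈ 7.162.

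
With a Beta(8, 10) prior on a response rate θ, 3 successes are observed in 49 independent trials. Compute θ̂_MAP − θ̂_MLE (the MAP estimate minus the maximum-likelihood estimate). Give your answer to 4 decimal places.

MAP − MLE = 0.0926

Posterior is Beta(11, 56); MAP = (11−1)/(67−2) = 10/65 ≈ 0.15385.
MLE ignores the prior: θ̂_MLE = k/n = 3/49 ≈ 0.06122.
Difference = 10/65 − 3/49 = 59/637 ≈ 0.0926.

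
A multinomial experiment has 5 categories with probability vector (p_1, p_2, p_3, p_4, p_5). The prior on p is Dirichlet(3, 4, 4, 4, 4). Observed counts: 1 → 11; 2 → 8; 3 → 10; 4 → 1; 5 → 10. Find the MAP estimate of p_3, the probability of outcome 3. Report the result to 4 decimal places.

The posterior is Dirichlet(αᵢ + nᵢ) = Dirichlet(14, 12, 14, 5, 14).
For a Dirichlet(a₁,…,a_K) with all aᵢ > 1, the mode has j-th component (aⱼ − 1)/(Σaᵢ − K).
Here Σaᵢ = 59 and K = 5, so p_3 = (14 − 1)/(59 − 5) = 13/54 ≈ 0.2407.

MAP estimate: 0.2407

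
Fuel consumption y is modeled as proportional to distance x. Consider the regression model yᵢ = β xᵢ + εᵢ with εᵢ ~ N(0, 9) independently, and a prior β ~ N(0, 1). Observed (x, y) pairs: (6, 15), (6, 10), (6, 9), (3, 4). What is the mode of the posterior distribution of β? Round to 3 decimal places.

β̂_MAP = 1.714

log p(β | y) = −Σ(yᵢ − βxᵢ)²/(2·9) − β²/(2·1) + const.
Setting the derivative to zero: Σxᵢ(yᵢ − βxᵢ)/9 − β/1 = 0, so β = Σxᵢyᵢ / (Σxᵢ² + σ²/τ²).
Σxᵢyᵢ = 6·15 + 6·10 + 6·9 + 3·4 = 216; Σxᵢ² = 117; σ²/τ² = 9.
β̂_MAP = 216 / (117 + 9) = 216/126 ≈ 1.714.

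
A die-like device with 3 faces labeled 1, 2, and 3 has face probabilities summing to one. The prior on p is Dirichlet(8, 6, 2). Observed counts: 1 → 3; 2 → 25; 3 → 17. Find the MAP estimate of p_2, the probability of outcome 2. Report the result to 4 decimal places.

The posterior is Dirichlet(αᵢ + nᵢ) = Dirichlet(11, 31, 19).
For a Dirichlet(a₁,…,a_K) with all aᵢ > 1, the mode has j-th component (aⱼ − 1)/(Σaᵢ − K).
Here Σaᵢ = 61 and K = 3, so p_2 = (31 − 1)/(61 − 3) = 30/58 ≈ 0.5172.

MAP estimate: 0.5172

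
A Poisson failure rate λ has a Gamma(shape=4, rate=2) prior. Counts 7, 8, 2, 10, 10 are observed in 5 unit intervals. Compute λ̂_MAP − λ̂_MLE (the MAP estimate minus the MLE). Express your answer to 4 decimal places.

Σxᵢ = 37. Posterior is Gamma(41, 7); MAP = (41−1)/7 = 40/7 ≈ 5.71429.
MLE = x̄ = 37/5 ≈ 7.40000.
Difference = 40/7 − 37/5 = -59/35 ≈ -1.6857.

MAP − MLE = -1.6857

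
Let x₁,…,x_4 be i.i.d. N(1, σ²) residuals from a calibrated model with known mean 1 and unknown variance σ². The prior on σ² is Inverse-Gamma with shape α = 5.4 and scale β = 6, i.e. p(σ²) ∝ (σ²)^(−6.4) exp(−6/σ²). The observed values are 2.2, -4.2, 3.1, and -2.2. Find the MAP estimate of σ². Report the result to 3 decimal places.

σ̂²_MAP = 3.282

Sum of squared deviations about the known mean: SS = (2.2−1)² + (-4.2−1)² + (3.1−1)² + (-2.2−1)² = 43.13.
The Normal likelihood contributes (σ²)^(−n/2) exp(−SS/(2σ²)), so the posterior is Inverse-Gamma(α + n/2, β + SS/2) = Inverse-Gamma(7.4, 27.565).
The mode of Inverse-Gamma(a, b) is b/(a+1) = 27.565/8.4 ≈ 3.282.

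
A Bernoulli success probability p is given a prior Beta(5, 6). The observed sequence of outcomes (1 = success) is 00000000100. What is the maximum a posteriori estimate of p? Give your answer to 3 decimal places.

p̂_MAP = 0.250

Prior: Beta(5, 6).
Data: 1 success in 11 trials (from the sequence). The binomial likelihood contributes p(1−p)^10, so the posterior is Beta(5+1, 6+10) = Beta(6, 16).
For Beta(a, b) with a, b > 1 the mode is (a−1)/(a+b−2) = 5/20 ≈ 0.250.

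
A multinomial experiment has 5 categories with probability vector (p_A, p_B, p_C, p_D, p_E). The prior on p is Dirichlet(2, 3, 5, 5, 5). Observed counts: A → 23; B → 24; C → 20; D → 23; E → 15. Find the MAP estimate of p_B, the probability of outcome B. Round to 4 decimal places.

The posterior is Dirichlet(αᵢ + nᵢ) = Dirichlet(25, 27, 25, 28, 20).
For a Dirichlet(a₁,…,a_K) with all aᵢ > 1, the mode has j-th component (aⱼ − 1)/(Σaᵢ − K).
Here Σaᵢ = 125 and K = 5, so p_B = (27 − 1)/(125 − 5) = 26/120 ≈ 0.2167.

MAP estimate of p_B = 0.2167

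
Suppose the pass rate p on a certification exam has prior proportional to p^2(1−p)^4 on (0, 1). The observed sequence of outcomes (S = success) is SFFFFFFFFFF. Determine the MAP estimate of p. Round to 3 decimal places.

The prior density ∝ p^2(1−p)^4 is the kernel of Beta(3, 5).
Data: 1 success in 11 trials (from the sequence). The binomial likelihood contributes p(1−p)^10, so the posterior is Beta(3+1, 5+10) = Beta(4, 15).
For Beta(a, b) with a, b > 1 the mode is (a−1)/(a+b−2) = 3/17 ≈ 0.176.

p̂_MAP = 0.176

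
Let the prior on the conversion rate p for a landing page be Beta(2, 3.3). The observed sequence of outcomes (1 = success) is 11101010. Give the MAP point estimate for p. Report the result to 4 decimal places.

Prior: Beta(2, 3.3).
Data: 5 successes in 8 trials (from the sequence). The binomial likelihood contributes p^5(1−p)^3, so the posterior is Beta(2+5, 3.3+3) = Beta(7, 6.3).
For Beta(a, b) with a, b > 1 the mode is (a−1)/(a+b−2) = 6/11.3 ≈ 0.5310.

p̂_MAP = 0.5310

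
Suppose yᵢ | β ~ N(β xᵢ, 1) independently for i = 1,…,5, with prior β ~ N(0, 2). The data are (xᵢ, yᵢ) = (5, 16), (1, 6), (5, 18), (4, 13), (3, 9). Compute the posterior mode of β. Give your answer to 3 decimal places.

log p(β | y) = −Σ(yᵢ − βxᵢ)²/(2·1) − β²/(2·2) + const.
Setting the derivative to zero: Σxᵢ(yᵢ − βxᵢ)/1 − β/2 = 0, so β = Σxᵢyᵢ / (Σxᵢ² + σ²/τ²).
Σxᵢyᵢ = 5·16 + 1·6 + 5·18 + 4·13 + 3·9 = 255; Σxᵢ² = 76; σ²/τ² = 0.5.
β̂_MAP = 255 / (76 + 0.5) = 255/76.5 ≈ 3.333.

β̂_MAP = 3.333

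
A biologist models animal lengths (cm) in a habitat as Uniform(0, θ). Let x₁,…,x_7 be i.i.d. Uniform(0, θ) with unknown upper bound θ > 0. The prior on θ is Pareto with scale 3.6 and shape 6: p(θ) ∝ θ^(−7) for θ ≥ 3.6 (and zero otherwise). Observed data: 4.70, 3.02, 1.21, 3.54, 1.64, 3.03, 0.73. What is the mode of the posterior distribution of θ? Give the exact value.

The Uniform(0, θ) likelihood is θ^(−n) for θ ≥ max(xᵢ), zero otherwise. Here max(xᵢ) = 4.70.
Posterior ∝ θ^(−7) · θ^(−7) = θ^(−14) on θ ≥ max(3.6, 4.70) = 4.70.
This density is strictly decreasing in θ, so the posterior mode lies at the lower boundary of the support.

θ̂_MAP = 4.70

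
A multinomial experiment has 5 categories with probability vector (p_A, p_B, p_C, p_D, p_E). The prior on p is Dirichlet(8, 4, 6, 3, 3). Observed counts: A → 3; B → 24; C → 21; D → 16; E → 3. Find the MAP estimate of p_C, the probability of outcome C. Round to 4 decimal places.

The posterior is Dirichlet(αᵢ + nᵢ) = Dirichlet(11, 28, 27, 19, 6).
For a Dirichlet(a₁,…,a_K) with all aᵢ > 1, the mode has j-th component (aⱼ − 1)/(Σaᵢ − K).
Here Σaᵢ = 91 and K = 5, so p_C = (27 − 1)/(91 − 5) = 26/86 ≈ 0.3023.

MAP estimate of p_C = 0.3023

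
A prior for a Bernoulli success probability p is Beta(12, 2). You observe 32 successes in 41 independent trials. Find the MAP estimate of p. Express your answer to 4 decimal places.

Prior: Beta(12, 2).
Data: 32 successes in 41 trials. The binomial likelihood contributes p^32(1−p)^9, so the posterior is Beta(12+32, 2+9) = Beta(44, 11).
For Beta(a, b) with a, b > 1 the mode is (a−1)/(a+b−2) = 43/53 ≈ 0.8113.

p̂_MAP = 0.8113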